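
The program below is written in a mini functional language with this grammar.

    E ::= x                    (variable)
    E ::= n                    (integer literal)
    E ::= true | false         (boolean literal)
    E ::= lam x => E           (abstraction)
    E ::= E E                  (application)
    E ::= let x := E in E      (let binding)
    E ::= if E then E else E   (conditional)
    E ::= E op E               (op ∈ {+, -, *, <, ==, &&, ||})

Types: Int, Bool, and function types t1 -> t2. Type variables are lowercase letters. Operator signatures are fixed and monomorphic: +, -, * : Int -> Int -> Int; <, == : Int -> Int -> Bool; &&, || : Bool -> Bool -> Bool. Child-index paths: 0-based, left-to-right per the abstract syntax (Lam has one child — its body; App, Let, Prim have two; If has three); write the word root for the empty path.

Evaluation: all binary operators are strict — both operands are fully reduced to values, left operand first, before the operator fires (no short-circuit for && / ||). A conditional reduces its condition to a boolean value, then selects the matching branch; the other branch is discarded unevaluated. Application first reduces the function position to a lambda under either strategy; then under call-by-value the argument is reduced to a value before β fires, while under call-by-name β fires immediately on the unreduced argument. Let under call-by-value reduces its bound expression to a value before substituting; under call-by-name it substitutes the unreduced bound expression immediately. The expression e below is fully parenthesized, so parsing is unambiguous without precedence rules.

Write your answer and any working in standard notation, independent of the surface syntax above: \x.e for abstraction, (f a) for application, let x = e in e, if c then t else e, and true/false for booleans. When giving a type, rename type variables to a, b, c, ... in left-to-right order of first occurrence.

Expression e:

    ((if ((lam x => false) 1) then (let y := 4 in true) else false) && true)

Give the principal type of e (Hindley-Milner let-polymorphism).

Answer: Bool

Derivation:
\x._ : a -> Bool
  unify a -> Bool ~ Int -> b
  unify a ~ Int
  unify Bool ~ b
_ _ : Bool
  unify Bool ~ Bool
let y : Int
  unify Bool ~ Bool
  unify Bool ~ Bool
  unify Bool ~ Bool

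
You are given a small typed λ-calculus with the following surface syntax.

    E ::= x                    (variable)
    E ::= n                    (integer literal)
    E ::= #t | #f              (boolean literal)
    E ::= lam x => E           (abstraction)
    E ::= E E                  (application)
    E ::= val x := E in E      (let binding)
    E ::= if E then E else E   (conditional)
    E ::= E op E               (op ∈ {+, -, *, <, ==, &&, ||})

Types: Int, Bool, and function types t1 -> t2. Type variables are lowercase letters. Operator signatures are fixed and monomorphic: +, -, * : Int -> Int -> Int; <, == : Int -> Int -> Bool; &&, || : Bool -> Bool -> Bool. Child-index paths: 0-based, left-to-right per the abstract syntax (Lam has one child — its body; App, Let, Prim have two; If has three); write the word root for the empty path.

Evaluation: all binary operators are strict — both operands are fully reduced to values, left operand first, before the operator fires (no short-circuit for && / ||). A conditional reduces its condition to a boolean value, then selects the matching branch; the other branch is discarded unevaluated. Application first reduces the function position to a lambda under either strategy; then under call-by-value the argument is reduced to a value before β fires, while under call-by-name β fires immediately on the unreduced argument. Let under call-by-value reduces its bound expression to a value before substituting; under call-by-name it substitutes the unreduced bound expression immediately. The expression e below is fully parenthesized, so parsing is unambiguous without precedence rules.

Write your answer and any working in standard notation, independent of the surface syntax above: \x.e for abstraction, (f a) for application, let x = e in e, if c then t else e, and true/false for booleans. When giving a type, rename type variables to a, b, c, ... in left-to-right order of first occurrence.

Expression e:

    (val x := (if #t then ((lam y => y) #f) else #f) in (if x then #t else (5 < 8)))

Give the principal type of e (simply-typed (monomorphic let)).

Answer: Bool

Working:
  unify Bool ~ Bool
y : a
\y._ : a -> a
  unify a -> a ~ Bool -> b
  unify a ~ Bool
  unify Bool ~ b
_ _ : Bool
  unify Bool ~ Bool
let x : Bool
x : Bool
  unify Bool ~ Bool
  unify Int ~ Int
  unify Int ~ Int
  unify Bool ~ Bool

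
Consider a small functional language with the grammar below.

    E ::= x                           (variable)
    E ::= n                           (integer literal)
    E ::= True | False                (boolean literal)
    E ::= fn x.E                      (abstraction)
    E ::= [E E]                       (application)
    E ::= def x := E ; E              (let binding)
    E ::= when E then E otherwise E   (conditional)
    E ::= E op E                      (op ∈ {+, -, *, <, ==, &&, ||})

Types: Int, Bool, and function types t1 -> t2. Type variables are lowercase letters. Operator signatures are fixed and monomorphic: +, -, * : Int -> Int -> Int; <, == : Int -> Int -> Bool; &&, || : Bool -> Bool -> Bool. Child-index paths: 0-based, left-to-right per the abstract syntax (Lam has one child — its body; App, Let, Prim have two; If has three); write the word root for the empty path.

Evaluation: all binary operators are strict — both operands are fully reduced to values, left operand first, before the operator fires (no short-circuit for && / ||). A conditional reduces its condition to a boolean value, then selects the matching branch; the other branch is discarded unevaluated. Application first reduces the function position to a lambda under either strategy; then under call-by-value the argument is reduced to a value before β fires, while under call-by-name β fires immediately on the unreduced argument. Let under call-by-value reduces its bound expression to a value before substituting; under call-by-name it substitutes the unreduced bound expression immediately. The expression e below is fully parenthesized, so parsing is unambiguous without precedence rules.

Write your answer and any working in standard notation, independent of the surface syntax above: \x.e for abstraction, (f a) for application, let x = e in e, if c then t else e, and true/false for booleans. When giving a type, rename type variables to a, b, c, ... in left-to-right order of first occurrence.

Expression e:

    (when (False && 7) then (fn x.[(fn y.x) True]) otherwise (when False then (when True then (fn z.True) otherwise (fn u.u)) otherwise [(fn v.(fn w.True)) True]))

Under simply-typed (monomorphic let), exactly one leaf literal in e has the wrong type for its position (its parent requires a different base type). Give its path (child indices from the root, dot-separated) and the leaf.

Answer: 0.1 : 7

Working:
  unify Bool ~ Bool
  unify Int ~ Bool
  FAIL: mismatch Int ~ Bool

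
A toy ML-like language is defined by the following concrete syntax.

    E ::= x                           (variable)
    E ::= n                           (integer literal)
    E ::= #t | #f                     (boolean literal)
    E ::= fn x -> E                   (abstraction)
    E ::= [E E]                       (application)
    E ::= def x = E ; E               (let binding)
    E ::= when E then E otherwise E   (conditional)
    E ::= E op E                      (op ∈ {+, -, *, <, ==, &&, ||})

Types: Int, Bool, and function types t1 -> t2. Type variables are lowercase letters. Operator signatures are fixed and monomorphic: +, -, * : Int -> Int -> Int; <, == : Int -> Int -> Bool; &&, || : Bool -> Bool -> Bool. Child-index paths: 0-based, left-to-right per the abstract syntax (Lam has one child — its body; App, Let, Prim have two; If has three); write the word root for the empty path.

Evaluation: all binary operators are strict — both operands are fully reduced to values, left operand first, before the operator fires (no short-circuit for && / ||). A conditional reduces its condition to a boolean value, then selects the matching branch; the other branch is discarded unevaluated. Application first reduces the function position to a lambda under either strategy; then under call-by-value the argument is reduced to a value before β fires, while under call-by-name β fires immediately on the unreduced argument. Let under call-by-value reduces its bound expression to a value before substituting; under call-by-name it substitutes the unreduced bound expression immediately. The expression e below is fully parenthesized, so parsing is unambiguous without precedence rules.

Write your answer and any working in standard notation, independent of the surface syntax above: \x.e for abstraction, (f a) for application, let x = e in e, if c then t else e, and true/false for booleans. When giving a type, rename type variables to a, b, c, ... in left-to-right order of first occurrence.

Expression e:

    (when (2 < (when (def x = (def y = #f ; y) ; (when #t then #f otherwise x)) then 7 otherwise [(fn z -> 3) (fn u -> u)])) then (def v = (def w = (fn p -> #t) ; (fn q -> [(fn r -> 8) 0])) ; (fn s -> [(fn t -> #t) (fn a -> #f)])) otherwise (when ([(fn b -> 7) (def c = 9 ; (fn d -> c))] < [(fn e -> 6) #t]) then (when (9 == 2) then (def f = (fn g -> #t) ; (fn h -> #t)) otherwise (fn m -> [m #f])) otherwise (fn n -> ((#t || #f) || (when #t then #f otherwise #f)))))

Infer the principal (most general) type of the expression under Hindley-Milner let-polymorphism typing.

Working:
  unify Int ~ Int
let y : Bool
y : Bool
let x : Bool
  unify Bool ~ Bool
x : Bool
  unify Bool ~ Bool
  unify Bool ~ Bool
\z._ : a -> Int
u : b
\u._ : b -> b
  unify a -> Int ~ (b -> b) -> c
  unify a ~ b -> b
  unify Int ~ c
_ _ : Int
  unify Int ~ Int
  unify Int ~ Int
  unify Bool ~ Bool
\p._ : d -> Bool
let w : forall. d -> Bool
\r._ : f -> Int
  unify f -> Int ~ Int -> g
  unify f ~ Int
  unify Int ~ g
_ _ : Int
\q._ : e -> Int
let v : forall. e -> Int
\t._ : i -> Bool
\a._ : j -> Bool
  unify i -> Bool ~ (j -> Bool) -> k
  unify i ~ j -> Bool
  unify Bool ~ k
_ _ : Bool
\s._ : h -> Bool
\b._ : l -> Int
let c : Int
c : Int
\d._ : m -> Int
  unify l -> Int ~ (m -> Int) -> n
  unify l ~ m -> Int
  unify Int ~ n
_ _ : Int
  unify Int ~ Int
\e._ : o -> Int
  unify o -> Int ~ Bool -> p
  unify o ~ Bool
  unify Int ~ p
_ _ : Int
  unify Int ~ Int
  unify Bool ~ Bool
  unify Int ~ Int
  unify Int ~ Int
  unify Bool ~ Bool
\g._ : q -> Bool
let f : forall. q -> Bool
\h._ : r -> Bool
m : s
  unify s ~ Bool -> t
_ _ : t
\m._ : (Bool -> t) -> t
  unify r -> Bool ~ (Bool -> t) -> t
  unify r ~ Bool -> t
  unify Bool ~ t
  unify Bool ~ Bool
  unify Bool ~ Bool
  unify Bool ~ Bool
  unify Bool ~ Bool
  unify Bool ~ Bool
  unify Bool ~ Bool
\n._ : u -> Bool
  unify (Bool -> Bool) -> Bool ~ u -> Bool
  unify Bool -> Bool ~ u
  unify Bool ~ Bool
  unify h -> Bool ~ (Bool -> Bool) -> Bool
  unify h ~ Bool -> Bool
  unify Bool ~ Bool

Answer: (Bool -> Bool) -> Bool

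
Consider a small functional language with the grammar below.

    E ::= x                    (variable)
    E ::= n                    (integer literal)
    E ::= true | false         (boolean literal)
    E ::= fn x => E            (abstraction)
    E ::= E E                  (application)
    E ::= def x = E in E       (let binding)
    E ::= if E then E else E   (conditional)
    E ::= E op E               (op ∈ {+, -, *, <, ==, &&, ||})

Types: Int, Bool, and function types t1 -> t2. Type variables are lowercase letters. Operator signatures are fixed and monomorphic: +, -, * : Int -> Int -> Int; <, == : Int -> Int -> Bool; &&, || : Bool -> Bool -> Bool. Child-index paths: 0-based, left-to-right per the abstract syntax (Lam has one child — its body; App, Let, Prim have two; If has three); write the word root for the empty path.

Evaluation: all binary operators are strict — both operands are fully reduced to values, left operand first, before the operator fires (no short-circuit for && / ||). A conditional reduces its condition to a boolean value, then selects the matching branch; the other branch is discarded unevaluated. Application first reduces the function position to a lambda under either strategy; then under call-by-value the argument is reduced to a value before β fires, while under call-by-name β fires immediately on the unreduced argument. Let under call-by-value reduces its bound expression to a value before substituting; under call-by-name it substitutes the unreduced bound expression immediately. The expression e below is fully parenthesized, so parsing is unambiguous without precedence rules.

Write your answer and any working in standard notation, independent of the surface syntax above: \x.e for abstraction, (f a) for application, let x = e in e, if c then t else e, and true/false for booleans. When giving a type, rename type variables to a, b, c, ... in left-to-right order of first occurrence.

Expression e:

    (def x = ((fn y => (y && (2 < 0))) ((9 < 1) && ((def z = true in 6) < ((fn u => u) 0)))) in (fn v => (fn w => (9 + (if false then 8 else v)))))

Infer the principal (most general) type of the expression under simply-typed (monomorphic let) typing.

Answer: Int -> a -> Int

Working:
y : a
  unify a ~ Bool
  unify Int ~ Int
  unify Int ~ Int
  unify Bool ~ Bool
\y._ : Bool -> Bool
  unify Int ~ Int
  unify Int ~ Int
  unify Bool ~ Bool
let z : Bool
  unify Int ~ Int
u : b
\u._ : b -> b
  unify b -> b ~ Int -> c
  unify b ~ Int
  unify Int ~ c
_ _ : Int
  unify Int ~ Int
  unify Bool ~ Bool
  unify Bool -> Bool ~ Bool -> d
  unify Bool ~ Bool
  unify Bool ~ d
_ _ : Bool
let x : Bool
  unify Int ~ Int
  unify Bool ~ Bool
v : e
  unify Int ~ e
  unify Int ~ Int
\w._ : f -> Int
\v._ : Int -> f -> Int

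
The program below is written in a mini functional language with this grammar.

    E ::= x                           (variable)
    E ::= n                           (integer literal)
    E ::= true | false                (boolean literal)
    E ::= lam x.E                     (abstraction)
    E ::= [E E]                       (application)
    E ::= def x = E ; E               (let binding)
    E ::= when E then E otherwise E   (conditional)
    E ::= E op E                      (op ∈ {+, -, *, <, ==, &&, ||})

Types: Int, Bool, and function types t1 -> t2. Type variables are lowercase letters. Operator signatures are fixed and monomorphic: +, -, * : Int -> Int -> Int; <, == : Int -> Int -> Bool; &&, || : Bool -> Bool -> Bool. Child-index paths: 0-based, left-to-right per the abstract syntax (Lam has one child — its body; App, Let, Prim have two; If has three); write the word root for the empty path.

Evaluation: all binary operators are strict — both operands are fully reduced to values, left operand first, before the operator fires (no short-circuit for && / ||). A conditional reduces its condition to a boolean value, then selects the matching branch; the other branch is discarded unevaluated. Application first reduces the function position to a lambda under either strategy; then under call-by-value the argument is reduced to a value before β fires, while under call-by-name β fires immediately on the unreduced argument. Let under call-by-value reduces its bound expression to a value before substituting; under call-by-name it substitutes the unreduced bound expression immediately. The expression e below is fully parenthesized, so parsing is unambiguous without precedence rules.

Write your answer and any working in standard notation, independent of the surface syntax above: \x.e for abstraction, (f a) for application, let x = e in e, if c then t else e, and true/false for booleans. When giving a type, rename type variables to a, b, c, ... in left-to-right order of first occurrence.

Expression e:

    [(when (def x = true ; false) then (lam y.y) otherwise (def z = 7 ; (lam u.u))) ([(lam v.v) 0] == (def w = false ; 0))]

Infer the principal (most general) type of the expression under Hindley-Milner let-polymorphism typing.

Working:
let x : Bool
  unify Bool ~ Bool
y : a
\y._ : a -> a
let z : Int
u : b
\u._ : b -> b
  unify a -> a ~ b -> b
  unify a ~ b
  unify b ~ b
v : c
\v._ : c -> c
  unify c -> c ~ Int -> d
  unify c ~ Int
  unify Int ~ d
_ _ : Int
  unify Int ~ Int
let w : Bool
  unify Int ~ Int
  unify b -> b ~ Bool -> e
  unify b ~ Bool
  unify Bool ~ e
_ _ : Bool

Answer: Bool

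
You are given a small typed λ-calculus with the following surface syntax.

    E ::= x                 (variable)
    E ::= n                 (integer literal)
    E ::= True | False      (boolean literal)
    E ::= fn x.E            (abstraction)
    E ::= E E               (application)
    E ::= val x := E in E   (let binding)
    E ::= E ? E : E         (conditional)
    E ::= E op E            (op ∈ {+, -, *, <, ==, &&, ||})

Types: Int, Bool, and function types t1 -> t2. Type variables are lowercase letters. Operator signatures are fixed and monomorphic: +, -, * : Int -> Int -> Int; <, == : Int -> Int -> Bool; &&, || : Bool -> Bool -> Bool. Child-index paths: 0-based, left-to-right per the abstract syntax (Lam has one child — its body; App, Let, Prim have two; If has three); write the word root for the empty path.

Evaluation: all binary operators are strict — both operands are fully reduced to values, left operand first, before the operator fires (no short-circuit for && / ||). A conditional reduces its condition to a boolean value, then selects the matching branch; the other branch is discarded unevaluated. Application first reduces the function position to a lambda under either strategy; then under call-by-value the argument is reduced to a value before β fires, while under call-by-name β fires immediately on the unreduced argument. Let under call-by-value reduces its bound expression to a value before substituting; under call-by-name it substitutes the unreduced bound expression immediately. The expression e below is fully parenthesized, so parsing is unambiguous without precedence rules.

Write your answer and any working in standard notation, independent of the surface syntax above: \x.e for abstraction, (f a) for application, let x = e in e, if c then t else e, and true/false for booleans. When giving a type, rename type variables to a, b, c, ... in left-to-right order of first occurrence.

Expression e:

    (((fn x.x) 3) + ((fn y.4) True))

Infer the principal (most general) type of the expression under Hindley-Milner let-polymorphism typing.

Working:
x : a
\x._ : a -> a
  unify a -> a ~ Int -> b
  unify a ~ Int
  unify Int ~ b
_ _ : Int
  unify Int ~ Int
\y._ : c -> Int
  unify c -> Int ~ Bool -> d
  unify c ~ Bool
  unify Int ~ d
_ _ : Int
  unify Int ~ Int

Answer: Int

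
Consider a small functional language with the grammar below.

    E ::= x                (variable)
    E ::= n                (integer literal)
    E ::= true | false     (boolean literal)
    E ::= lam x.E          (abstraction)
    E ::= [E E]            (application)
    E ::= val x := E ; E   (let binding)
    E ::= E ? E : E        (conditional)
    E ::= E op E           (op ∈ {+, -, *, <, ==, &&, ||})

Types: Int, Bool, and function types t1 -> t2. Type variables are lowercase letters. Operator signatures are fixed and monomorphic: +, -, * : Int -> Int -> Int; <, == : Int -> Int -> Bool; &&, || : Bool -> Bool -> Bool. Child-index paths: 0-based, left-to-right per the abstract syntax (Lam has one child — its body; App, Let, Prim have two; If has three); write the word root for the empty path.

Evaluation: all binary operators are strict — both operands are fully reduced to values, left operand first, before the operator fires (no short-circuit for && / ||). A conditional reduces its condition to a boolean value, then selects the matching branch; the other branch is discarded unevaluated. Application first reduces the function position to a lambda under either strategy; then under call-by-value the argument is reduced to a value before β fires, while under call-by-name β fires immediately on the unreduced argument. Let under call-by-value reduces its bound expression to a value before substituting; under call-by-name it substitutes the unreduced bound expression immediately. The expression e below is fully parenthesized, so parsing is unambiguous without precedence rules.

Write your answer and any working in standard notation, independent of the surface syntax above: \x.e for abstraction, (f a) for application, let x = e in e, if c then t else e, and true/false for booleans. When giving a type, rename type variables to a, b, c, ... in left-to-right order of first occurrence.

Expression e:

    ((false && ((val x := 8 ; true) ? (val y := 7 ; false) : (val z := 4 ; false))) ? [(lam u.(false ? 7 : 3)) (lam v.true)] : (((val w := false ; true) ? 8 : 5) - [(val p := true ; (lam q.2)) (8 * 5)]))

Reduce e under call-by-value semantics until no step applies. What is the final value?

Answer: 6

Trace:
step 0: (if (false && (if (let x = 8 in true) then (let y = 7 in false) else (let z = 4 in false))) then ((\u.(if false then 7 else 3)) (\v.true)) else ((if (let w = false in true) then 8 else 5) - ((let p = true in (\q.2)) (8 * 5))))
step 1: [let@0.1.0] (if (false && (if true then (let y = 7 in false) else (let z = 4 in false))) then ((\u.(if false then 7 else 3)) (\v.true)) else ((if (let w = false in true) then 8 else 5) - ((let p = true in (\q.2)) (8 * 5))))
step 2: [if@0.1] (if (false && (let y = 7 in false)) then ((\u.(if false then 7 else 3)) (\v.true)) else ((if (let w = false in true) then 8 else 5) - ((let p = true in (\q.2)) (8 * 5))))
step 3: [let@0.1] (if (false && false) then ((\u.(if false then 7 else 3)) (\v.true)) else ((if (let w = false in true) then 8 else 5) - ((let p = true in (\q.2)) (8 * 5))))
step 4: [delta@0] (if false then ((\u.(if false then 7 else 3)) (\v.true)) else ((if (let w = false in true) then 8 else 5) - ((let p = true in (\q.2)) (8 * 5))))
step 5: [if@root] ((if (let w = false in true) then 8 else 5) - ((let p = true in (\q.2)) (8 * 5)))
step 6: [let@0.0] ((if true then 8 else 5) - ((let p = true in (\q.2)) (8 * 5)))
step 7: [if@0] (8 - ((let p = true in (\q.2)) (8 * 5)))
step 8: [let@1.0] (8 - ((\q.2) (8 * 5)))
step 9: [delta@1.1] (8 - ((\q.2) 40))
step 10: [beta@1] (8 - 2)
step 11: [delta@root] 6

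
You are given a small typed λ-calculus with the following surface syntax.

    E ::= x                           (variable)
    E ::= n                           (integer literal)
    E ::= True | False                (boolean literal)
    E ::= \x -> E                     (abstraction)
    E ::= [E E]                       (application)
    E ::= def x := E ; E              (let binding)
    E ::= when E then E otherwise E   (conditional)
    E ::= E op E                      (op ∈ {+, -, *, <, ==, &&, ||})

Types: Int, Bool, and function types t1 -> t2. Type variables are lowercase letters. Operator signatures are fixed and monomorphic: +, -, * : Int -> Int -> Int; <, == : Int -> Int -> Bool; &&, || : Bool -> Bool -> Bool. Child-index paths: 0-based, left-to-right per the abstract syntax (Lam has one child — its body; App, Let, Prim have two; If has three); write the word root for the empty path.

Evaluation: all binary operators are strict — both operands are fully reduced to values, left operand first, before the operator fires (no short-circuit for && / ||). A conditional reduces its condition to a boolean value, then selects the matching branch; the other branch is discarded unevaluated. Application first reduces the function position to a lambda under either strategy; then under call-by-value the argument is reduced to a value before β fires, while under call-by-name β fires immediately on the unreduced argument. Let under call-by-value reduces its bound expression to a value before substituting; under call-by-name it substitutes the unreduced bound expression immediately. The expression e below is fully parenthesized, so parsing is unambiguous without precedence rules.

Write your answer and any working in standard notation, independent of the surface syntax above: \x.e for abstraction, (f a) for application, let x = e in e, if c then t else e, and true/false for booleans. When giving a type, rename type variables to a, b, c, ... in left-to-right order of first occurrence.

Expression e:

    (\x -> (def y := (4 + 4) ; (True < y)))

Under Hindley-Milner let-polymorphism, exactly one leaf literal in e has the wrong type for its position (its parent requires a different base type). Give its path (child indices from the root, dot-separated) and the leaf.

Derivation:
  unify Int ~ Int
  unify Int ~ Int
let y : Int
  unify Bool ~ Int
  FAIL: mismatch Bool ~ Int

Answer: 0.1.0 : true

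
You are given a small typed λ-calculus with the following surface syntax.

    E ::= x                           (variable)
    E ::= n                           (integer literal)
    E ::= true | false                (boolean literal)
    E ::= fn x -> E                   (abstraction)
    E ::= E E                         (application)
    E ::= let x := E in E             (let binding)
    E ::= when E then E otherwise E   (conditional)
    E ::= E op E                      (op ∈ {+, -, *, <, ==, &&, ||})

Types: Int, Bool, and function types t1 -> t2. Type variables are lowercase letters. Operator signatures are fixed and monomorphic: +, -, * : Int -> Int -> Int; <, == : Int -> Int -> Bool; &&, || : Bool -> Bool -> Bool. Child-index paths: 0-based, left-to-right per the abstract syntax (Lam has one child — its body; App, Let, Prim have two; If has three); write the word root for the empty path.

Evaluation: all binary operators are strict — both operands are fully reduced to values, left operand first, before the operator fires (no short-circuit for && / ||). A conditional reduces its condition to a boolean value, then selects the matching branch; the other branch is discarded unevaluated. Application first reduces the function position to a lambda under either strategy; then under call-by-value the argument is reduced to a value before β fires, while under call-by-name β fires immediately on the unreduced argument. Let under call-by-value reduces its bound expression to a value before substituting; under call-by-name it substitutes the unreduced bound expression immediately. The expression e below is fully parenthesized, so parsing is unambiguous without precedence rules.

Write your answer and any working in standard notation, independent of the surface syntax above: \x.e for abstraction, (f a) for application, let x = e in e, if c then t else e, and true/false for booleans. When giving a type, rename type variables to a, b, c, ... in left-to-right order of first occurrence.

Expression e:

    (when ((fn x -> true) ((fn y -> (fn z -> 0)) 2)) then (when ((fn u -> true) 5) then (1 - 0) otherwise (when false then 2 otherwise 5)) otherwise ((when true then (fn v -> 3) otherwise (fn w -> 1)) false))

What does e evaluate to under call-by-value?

Working:
step 0: (if ((\x.true) ((\y.(\z.0)) 2)) then (if ((\u.true) 5) then (1 - 0) else (if false then 2 else 5)) else ((if true then (\v.3) else (\w.1)) false))
step 1: [beta@0.1] (if ((\x.true) (\z.0)) then (if ((\u.true) 5) then (1 - 0) else (if false then 2 else 5)) else ((if true then (\v.3) else (\w.1)) false))
step 2: [beta@0] (if true then (if ((\u.true) 5) then (1 - 0) else (if false then 2 else 5)) else ((if true then (\v.3) else (\w.1)) false))
step 3: [if@root] (if ((\u.true) 5) then (1 - 0) else (if false then 2 else 5))
step 4: [beta@0] (if true then (1 - 0) else (if false then 2 else 5))
step 5: [if@root] (1 - 0)
step 6: [delta@root] 1

Answer: 1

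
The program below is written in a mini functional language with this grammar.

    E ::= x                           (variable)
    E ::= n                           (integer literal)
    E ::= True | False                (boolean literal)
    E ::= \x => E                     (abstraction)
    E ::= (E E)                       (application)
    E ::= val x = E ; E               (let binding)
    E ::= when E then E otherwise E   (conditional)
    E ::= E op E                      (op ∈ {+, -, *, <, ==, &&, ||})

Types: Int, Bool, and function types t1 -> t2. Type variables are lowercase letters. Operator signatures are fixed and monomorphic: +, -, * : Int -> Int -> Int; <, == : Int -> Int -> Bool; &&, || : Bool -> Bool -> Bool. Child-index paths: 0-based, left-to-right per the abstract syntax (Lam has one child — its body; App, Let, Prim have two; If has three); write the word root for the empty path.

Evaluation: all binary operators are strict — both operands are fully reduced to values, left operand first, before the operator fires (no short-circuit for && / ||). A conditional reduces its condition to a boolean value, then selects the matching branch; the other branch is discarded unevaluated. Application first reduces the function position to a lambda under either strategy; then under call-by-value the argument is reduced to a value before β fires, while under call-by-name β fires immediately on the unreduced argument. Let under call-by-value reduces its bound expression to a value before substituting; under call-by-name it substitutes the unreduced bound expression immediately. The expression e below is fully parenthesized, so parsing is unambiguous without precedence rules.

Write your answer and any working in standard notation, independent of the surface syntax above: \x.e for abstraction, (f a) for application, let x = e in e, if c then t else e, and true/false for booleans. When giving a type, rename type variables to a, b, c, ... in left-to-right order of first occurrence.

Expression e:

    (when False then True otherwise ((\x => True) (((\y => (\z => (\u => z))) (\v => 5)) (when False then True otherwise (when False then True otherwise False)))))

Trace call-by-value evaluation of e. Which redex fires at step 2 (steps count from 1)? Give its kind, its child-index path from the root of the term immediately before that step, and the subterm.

Answer: beta at 1.0 : ((\y.(\z.(\u.z))) (\v.5))

Derivation:
step 0: (if false then true else ((\x.true) (((\y.(\z.(\u.z))) (\v.5)) (if false then true else (if false then true else false)))))
step 1: [if@root] ((\x.true) (((\y.(\z.(\u.z))) (\v.5)) (if false then true else (if false then true else false))))
step 2: [beta@1.0] ((\x.true) ((\z.(\u.z)) (if false then true else (if false then true else false))))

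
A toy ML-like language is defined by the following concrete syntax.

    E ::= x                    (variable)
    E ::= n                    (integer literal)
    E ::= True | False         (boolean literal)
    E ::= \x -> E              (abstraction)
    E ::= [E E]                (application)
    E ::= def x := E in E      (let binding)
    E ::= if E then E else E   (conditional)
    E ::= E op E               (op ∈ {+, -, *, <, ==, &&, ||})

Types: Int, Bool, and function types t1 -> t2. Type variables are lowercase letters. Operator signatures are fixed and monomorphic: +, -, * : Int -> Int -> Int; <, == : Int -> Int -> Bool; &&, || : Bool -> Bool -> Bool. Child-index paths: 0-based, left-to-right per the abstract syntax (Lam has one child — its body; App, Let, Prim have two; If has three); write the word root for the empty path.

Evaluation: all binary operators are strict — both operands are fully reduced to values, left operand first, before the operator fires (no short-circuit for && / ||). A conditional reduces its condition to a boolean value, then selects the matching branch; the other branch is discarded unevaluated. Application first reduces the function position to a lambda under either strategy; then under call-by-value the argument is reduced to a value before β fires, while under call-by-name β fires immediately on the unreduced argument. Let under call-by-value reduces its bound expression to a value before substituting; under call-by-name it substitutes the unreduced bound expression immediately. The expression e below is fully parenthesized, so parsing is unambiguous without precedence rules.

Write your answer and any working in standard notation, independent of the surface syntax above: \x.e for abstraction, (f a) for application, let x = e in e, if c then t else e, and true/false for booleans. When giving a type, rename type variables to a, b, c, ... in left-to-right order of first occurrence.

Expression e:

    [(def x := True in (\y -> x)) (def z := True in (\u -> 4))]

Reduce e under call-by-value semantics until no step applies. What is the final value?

Working:
step 0: ((let x = true in (\y.x)) (let z = true in (\u.4)))
step 1: [let@0] ((\y.true) (let z = true in (\u.4)))
step 2: [let@1] ((\y.true) (\u.4))
step 3: [beta@root] true

Answer: true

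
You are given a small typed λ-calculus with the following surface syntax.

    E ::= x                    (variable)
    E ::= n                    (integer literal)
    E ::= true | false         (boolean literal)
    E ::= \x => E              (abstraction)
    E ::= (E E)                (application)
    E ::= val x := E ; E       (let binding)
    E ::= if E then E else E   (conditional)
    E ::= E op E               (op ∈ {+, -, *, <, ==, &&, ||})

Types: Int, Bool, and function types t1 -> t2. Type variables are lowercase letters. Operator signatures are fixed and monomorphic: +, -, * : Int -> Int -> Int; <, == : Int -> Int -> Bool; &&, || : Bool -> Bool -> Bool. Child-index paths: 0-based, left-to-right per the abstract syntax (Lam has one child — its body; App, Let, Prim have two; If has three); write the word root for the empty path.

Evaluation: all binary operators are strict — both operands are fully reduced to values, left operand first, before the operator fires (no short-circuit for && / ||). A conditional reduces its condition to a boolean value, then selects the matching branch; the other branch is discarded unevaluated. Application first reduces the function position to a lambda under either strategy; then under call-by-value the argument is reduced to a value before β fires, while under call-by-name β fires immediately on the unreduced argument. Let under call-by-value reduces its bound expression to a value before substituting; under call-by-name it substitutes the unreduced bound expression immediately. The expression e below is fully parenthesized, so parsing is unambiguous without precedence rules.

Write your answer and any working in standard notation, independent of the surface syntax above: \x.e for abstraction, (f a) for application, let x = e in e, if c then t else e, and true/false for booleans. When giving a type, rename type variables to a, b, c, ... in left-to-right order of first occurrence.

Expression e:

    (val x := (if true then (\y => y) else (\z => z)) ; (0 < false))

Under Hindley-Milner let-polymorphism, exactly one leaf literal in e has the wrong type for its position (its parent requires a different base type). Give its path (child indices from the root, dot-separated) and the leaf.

Working:
  unify Bool ~ Bool
y : a
\y._ : a -> a
z : b
\z._ : b -> b
  unify a -> a ~ b -> b
  unify a ~ b
  unify b ~ b
let x : forall. b -> b
  unify Int ~ Int
  unify Bool ~ Int
  FAIL: mismatch Bool ~ Int

Answer: 1.1 : false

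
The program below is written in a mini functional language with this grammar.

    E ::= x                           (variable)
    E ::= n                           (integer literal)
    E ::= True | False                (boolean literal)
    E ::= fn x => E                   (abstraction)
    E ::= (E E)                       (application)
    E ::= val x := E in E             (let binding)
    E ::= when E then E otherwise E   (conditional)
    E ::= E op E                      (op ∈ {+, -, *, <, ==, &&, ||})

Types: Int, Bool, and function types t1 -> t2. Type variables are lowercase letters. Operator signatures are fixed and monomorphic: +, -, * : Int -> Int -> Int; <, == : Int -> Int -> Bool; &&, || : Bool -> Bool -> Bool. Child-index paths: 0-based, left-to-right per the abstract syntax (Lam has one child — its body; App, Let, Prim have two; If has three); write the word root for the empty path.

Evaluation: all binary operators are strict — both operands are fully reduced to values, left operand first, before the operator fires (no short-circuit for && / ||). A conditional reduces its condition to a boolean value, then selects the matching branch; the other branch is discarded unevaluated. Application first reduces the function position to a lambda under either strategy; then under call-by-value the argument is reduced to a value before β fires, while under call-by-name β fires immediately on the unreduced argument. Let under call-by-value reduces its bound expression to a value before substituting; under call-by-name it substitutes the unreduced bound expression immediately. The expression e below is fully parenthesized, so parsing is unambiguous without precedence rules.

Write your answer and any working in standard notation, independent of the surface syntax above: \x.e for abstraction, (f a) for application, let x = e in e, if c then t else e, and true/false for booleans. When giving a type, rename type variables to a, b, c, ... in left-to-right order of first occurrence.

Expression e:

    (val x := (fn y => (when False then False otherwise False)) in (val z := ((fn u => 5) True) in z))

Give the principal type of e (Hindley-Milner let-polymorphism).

Answer: Int

Trace:
  unify Bool ~ Bool
  unify Bool ~ Bool
\y._ : a -> Bool
let x : forall. a -> Bool
\u._ : b -> Int
  unify b -> Int ~ Bool -> c
  unify b ~ Bool
  unify Int ~ c
_ _ : Int
let z : Int
z : Int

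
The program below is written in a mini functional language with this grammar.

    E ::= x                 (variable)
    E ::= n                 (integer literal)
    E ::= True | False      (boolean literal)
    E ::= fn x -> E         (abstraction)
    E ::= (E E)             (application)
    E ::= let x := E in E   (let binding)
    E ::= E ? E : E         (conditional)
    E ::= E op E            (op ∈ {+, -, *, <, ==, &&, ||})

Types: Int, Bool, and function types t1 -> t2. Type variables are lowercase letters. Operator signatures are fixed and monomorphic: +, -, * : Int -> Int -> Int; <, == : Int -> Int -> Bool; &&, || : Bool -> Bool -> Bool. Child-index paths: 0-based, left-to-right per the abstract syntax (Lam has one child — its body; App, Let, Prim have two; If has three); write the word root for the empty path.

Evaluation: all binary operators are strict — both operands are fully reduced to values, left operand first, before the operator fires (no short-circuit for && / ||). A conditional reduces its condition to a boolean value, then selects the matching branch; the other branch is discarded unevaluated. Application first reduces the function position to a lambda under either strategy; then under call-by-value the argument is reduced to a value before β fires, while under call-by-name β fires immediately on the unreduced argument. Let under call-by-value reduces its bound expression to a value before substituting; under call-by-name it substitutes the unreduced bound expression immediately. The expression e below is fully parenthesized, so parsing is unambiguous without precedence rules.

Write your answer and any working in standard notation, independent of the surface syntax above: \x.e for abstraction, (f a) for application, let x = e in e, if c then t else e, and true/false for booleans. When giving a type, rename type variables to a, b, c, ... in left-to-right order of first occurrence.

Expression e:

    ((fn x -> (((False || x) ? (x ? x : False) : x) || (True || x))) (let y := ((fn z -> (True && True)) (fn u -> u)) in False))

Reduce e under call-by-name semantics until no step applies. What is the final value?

Answer: true

Derivation:
step 0: ((\x.((if (false || x) then (if x then x else false) else x) || (true || x))) (let y = ((\z.(true && true)) (\u.u)) in false))
step 1: [beta@root] ((if (false || (let y = ((\z.(true && true)) (\u.u)) in false)) then (if (let y = ((\z.(true && true)) (\u.u)) in false) then (let y = ((\z.(true && true)) (\u.u)) in false) else false) else (let y = ((\z.(true && true)) (\u.u)) in false)) || (true || (let y = ((\z.(true && true)) (\u.u)) in false)))
step 2: [let@0.0.1] ((if (false || false) then (if (let y = ((\z.(true && true)) (\u.u)) in false) then (let y = ((\z.(true && true)) (\u.u)) in false) else false) else (let y = ((\z.(true && true)) (\u.u)) in false)) || (true || (let y = ((\z.(true && true)) (\u.u)) in false)))
step 3: [delta@0.0] ((if false then (if (let y = ((\z.(true && true)) (\u.u)) in false) then (let y = ((\z.(true && true)) (\u.u)) in false) else false) else (let y = ((\z.(true && true)) (\u.u)) in false)) || (true || (let y = ((\z.(true && true)) (\u.u)) in false)))
step 4: [if@0] ((let y = ((\z.(true && true)) (\u.u)) in false) || (true || (let y = ((\z.(true && true)) (\u.u)) in false)))
step 5: [let@0] (false || (true || (let y = ((\z.(true && true)) (\u.u)) in false)))
step 6: [let@1.1] (false || (true || false))
step 7: [delta@1] (false || true)
step 8: [delta@root] true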